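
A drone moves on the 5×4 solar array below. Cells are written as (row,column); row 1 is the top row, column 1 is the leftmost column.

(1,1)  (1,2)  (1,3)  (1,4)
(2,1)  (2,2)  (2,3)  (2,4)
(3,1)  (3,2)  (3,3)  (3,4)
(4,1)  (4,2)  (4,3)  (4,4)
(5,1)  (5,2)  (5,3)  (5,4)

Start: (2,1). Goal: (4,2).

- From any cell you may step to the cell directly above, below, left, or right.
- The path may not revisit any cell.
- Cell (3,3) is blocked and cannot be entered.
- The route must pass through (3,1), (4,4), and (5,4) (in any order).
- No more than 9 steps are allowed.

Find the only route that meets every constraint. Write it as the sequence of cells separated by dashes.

(2,1) - (3,1) - (4,1) - (5,1) - (5,2) - (5,3) - (5,4) - (4,4) - (4,3) - (4,2)

The budget equals the shortest possible length, so every move has to be on a shortest route through the required cells.
Route from (2,1): 3× down (reaching (5,1)), 3× right (reaching (5,4)), up to (4,4), 2× left (reaching (4,2)) — 9 moves in all.
Check: all required cells visited; 9 ≤ 9 moves.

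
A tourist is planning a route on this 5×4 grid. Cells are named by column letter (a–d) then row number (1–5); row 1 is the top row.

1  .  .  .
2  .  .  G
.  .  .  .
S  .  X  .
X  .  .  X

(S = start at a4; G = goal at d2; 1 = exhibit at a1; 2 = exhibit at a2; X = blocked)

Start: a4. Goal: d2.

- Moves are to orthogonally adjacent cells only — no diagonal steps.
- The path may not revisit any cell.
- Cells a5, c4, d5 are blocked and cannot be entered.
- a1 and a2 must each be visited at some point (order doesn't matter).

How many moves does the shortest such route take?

7

Any route passes through a1 and a2 in some order between a4 and d2. Summing Manhattan distances along each leg and taking the cheapest ordering (a4 → a1 → a2 → d2) gives a lower bound of 3 + 1 + 3 = 7 moves.
A route of 7 moves achieves this: a4 → a3 → a2 → a1 → b1 → b2 → c2 → d2.
Since 7 matches the lower bound, it is optimal.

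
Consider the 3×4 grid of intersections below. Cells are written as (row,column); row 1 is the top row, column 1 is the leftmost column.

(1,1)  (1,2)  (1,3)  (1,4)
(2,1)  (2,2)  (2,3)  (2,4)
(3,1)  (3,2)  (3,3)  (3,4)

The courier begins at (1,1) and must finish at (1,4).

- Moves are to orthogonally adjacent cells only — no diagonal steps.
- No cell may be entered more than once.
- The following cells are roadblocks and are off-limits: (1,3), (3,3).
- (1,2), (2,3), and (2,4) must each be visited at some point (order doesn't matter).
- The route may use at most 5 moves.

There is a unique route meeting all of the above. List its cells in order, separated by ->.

The 5-move cap with required stops at (1,2), (2,3), (2,4) leaves no slack for detours.
Route from (1,1): right 1 to (1,2), down 1 to (2,2), right 2 to (2,4), up 1 to (1,4) — 5 moves in all.
Check: all required cells visited; 5 ≤ 5 moves.

(1,1) -> (1,2) -> (2,2) -> (2,3) -> (2,4) -> (1,4)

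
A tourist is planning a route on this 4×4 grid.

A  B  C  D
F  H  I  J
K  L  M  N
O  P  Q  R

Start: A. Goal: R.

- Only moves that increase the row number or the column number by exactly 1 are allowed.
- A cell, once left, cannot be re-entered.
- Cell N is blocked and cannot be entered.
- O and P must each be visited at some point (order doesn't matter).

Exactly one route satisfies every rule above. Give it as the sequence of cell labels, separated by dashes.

A - F - K - O - P - Q - R

Moves only go right or down, so the column and row indices never decrease.
Route from A: down 3 to O, right 3 to R — 6 moves in all.
Check: all required cells visited.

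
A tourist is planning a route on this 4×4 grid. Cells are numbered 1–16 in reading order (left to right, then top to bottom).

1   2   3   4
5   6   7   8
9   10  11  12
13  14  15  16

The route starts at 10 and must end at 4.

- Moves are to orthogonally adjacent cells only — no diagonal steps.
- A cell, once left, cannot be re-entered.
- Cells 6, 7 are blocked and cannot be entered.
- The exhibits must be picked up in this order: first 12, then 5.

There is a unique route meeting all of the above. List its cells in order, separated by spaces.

The waypoints must appear in the order 12, 5, with no cell reused.
Route from 10: 2× right (reaching 12), down to 16, 3× left (reaching 13), 3× up (reaching 1), 3× right (reaching 4) — 12 moves in all.
Check: order respected (12 at step 2, 5 at step 8).

10 11 12 16 15 14 13 9 5 1 2 3 4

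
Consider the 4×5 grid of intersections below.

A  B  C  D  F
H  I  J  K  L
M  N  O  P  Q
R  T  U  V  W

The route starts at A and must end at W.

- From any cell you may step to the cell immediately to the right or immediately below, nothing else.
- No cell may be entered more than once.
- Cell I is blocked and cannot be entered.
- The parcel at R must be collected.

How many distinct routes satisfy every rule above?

A right/down-only route from A to W makes exactly 3 down-moves and 4 right-moves in some order.
With no other constraints that would be C(7,3) = 35 routes.
Split at R and multiply the segment counts (each segment already excludes blocked cells): A→R: 1; R→W: 1; product = 1.
That gives 1 route.

1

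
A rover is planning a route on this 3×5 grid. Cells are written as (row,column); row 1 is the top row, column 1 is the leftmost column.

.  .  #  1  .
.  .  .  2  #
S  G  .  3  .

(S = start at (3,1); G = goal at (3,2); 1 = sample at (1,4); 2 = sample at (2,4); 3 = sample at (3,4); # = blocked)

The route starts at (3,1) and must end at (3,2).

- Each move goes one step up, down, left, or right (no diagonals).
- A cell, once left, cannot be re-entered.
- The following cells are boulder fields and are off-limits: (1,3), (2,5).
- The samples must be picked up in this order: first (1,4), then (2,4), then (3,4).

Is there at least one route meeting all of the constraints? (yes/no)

no

Even ignoring the required order, no revisit-free route from (3,1) to (3,2) manages to pass through all of (1,4), (2,4), and (3,4): branching out from (3,1), every path either misses one of them or, having collected them, can no longer reach (3,2) without re-entering a cell.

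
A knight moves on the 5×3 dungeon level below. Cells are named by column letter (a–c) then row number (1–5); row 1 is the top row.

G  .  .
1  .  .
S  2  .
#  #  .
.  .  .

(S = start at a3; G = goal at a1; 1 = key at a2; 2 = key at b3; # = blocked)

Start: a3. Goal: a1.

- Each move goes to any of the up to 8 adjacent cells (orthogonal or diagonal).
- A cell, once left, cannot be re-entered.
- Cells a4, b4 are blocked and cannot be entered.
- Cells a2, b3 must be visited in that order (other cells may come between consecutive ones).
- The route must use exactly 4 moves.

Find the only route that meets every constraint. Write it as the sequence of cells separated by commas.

a3, a2, b3, b2, a1

The waypoints must appear in the order a2, b3, with no cell reused.
Route from a3: up to a2, down-right to b3, up to b2, up-left to a1 — 4 moves in all.
Check: order respected (1 at step 1, 2 at step 2); 4 moves as required.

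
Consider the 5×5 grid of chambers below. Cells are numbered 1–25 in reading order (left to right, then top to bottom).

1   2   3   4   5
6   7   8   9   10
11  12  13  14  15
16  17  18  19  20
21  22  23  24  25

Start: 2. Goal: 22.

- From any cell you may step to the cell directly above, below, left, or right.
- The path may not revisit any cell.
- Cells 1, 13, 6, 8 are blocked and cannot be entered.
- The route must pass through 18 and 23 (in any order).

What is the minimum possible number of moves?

6

Any route passes through 18 and 23 in some order between 2 and 22. Summing Manhattan distances along each leg and taking the cheapest ordering (2 → 18 → 23 → 22) gives a lower bound of 4 + 1 + 1 = 6 moves.
A route of 6 moves achieves this: 2 → 7 → 12 → 17 → 18 → 23 → 22.
Since 6 matches the lower bound, it is optimal.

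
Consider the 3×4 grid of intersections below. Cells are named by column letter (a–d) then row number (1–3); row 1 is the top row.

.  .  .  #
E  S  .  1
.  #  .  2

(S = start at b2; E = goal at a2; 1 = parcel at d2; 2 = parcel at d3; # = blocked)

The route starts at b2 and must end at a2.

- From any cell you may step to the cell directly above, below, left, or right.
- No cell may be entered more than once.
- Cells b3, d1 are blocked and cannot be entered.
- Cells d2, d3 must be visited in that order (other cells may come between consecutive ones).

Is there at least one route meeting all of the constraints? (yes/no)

no

Even ignoring the required order, no revisit-free route from b2 to a2 manages to pass through all of d2 and d3: branching out from b2, every path either misses one of them or, having collected them, can no longer reach a2 without re-entering a cell.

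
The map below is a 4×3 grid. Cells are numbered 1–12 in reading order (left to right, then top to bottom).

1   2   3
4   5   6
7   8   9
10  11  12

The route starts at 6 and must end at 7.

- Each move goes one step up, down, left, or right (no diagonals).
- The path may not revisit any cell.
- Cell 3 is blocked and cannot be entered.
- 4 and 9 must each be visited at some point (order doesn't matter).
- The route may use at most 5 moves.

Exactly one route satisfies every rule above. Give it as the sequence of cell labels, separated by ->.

6 -> 9 -> 8 -> 5 -> 4 -> 7

The budget equals the shortest possible length, so every move has to be on a shortest route through the required cells.
Route from 6: down 1 to 9, left 1 to 8, up 1 to 5, left 1 to 4, down 1 to 7 — 5 moves in all.
Check: all required cells visited; 5 ≤ 5 moves.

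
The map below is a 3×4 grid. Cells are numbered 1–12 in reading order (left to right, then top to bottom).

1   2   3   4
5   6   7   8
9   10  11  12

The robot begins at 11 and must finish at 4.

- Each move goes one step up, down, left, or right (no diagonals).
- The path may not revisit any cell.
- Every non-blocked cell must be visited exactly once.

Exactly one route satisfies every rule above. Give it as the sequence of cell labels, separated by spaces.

11 12 8 7 6 10 9 5 1 2 3 4

Need to visit all 12 open cells exactly once, starting at 11 and ending at 4.
Route from 11: right 1 to 12, up 1 to 8, left 2 to 6, down 1 to 10, left 1 to 9, up 2 to 1, right 3 to 4 — 11 moves in all.
Check: all 12 open cells covered.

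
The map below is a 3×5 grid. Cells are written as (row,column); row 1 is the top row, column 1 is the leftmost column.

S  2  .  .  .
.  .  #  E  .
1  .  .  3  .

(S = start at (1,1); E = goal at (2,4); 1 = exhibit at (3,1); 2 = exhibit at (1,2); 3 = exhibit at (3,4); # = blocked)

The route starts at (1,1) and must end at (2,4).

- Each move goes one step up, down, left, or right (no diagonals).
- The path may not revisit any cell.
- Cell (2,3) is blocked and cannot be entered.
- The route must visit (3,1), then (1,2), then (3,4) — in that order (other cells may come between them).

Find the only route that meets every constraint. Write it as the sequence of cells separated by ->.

The waypoints must appear in the order (3,1), (1,2), (3,4), with no cell reused.
Route from (1,1): 2× down (reaching (3,1)), right to (3,2), 2× up (reaching (1,2)), 3× right (reaching (1,5)), 2× down (reaching (3,5)), left to (3,4), up to (2,4) — 12 moves in all.
Check: order respected (1 at step 2, 2 at step 5, 3 at step 11).

(1,1) -> (2,1) -> (3,1) -> (3,2) -> (2,2) -> (1,2) -> (1,3) -> (1,4) -> (1,5) -> (2,5) -> (3,5) -> (3,4) -> (2,4)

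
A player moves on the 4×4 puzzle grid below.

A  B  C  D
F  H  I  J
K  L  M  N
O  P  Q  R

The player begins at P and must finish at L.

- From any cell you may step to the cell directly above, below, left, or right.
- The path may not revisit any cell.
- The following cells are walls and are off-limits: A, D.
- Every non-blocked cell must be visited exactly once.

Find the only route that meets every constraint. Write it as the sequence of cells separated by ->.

Need to visit all 14 open cells exactly once, starting at P and ending at L.
Route from P: left 1 to O, up 2 to F, right 1 to H, up 1 to B, right 1 to C, down 1 to I, right 1 to J, down 2 to R, left 1 to Q, up 1 to M, left 1 to L — 13 moves in all.
Check: all 14 open cells covered.

P -> O -> K -> F -> H -> B -> C -> I -> J -> N -> R -> Q -> M -> L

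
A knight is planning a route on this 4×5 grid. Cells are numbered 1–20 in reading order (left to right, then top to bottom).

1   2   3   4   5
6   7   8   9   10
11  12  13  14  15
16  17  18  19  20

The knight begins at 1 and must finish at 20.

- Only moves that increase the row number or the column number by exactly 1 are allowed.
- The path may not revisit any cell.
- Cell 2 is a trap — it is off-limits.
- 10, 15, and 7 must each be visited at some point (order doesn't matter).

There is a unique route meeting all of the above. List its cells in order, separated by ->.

1 -> 6 -> 7 -> 8 -> 9 -> 10 -> 15 -> 20

Moves only go right or down, so the column and row indices never decrease.
Route from 1: down to 6, 4× right (reaching 10), 2× down (reaching 20) — 7 moves in all.
Check: all required cells visited.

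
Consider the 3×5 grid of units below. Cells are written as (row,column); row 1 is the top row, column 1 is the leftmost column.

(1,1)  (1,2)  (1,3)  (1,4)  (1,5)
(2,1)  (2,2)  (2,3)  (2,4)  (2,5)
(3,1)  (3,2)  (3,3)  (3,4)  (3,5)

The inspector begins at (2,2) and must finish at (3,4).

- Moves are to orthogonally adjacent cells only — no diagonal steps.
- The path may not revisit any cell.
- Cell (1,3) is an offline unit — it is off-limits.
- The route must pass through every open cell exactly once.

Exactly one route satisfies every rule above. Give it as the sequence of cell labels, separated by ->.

(2,2) -> (1,2) -> (1,1) -> (2,1) -> (3,1) -> (3,2) -> (3,3) -> (2,3) -> (2,4) -> (1,4) -> (1,5) -> (2,5) -> (3,5) -> (3,4)

Need to visit all 14 open cells exactly once, starting at (2,2) and ending at (3,4).
Route from (2,2): up to (1,2), left to (1,1), 2× down (reaching (3,1)), 2× right (reaching (3,3)), up to (2,3), right to (2,4), up to (1,4), right to (1,5), 2× down (reaching (3,5)), left to (3,4) — 13 moves in all.
Check: all 14 open cells covered.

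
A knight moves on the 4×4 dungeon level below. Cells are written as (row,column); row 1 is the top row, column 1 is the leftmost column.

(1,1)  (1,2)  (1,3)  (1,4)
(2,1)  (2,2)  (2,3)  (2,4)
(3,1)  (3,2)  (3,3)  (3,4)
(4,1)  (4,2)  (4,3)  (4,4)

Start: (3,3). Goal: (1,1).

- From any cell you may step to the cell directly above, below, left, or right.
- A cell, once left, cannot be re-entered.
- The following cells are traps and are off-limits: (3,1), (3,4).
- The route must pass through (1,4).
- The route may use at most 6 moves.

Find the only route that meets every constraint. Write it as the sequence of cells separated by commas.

Any route must reach (1,4) and still end at (1,1) within 6 moves, so the order of the required stops is forced.
Route from (3,3): up to (2,3), right to (2,4), up to (1,4), 3× left (reaching (1,1)) — 6 moves in all.
Check: all required cells visited; 6 ≤ 6 moves.

(3,3), (2,3), (2,4), (1,4), (1,3), (1,2), (1,1)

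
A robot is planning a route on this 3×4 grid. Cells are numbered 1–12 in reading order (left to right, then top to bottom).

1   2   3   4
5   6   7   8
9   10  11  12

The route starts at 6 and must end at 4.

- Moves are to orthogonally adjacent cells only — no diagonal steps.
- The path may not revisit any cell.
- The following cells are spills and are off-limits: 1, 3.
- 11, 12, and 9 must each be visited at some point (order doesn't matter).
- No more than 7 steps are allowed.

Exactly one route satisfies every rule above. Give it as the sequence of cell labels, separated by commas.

6, 5, 9, 10, 11, 12, 8, 4

Any route must reach 11, 12, and 9 and still end at 4 within 7 moves, so the order of the required stops is forced.
Route from 6: left to 5, down to 9, 3× right (reaching 12), 2× up (reaching 4) — 7 moves in all.
Check: all required cells visited; 7 ≤ 7 moves.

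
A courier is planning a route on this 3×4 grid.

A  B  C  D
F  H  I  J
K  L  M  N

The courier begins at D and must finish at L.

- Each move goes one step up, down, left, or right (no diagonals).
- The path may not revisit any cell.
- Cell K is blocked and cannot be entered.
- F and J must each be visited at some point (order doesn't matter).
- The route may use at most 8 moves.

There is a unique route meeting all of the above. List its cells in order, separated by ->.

D -> J -> I -> C -> B -> A -> F -> H -> L

Any route must reach F and J and still end at L within 8 moves, so the order of the required stops is forced.
Route from D: down 1 to J, left 1 to I, up 1 to C, left 2 to A, down 1 to F, right 1 to H, down 1 to L — 8 moves in all.
Check: all required cells visited; 8 ≤ 8 moves.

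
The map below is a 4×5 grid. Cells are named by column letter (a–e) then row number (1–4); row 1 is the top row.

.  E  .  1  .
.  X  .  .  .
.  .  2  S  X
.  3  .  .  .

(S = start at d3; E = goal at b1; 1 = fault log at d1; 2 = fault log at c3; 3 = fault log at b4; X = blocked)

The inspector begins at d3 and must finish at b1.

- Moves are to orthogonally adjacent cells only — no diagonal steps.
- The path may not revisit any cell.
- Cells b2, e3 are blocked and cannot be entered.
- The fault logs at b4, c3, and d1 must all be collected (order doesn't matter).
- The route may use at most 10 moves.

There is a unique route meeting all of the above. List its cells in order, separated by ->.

d3 -> d4 -> c4 -> b4 -> b3 -> c3 -> c2 -> d2 -> d1 -> c1 -> b1

Any route must reach b4, c3, and d1 and still end at b1 within 10 moves, so the order of the required stops is forced.
Route from d3: down 1 to d4, left 2 to b4, up 1 to b3, right 1 to c3, up 1 to c2, right 1 to d2, up 1 to d1, left 2 to b1 — 10 moves in all.
Check: all required cells visited; 10 ≤ 10 moves.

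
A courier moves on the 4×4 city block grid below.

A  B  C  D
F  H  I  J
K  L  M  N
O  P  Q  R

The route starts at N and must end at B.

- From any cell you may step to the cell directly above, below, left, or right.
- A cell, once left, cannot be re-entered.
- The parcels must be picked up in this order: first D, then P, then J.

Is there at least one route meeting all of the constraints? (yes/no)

Ignoring the required order, 25 revisit-free routes from N to B pass through all of D, P, and J; the waypoint orders that occur are P → J → D (13); J → D → P (12) — never D → P → J.

no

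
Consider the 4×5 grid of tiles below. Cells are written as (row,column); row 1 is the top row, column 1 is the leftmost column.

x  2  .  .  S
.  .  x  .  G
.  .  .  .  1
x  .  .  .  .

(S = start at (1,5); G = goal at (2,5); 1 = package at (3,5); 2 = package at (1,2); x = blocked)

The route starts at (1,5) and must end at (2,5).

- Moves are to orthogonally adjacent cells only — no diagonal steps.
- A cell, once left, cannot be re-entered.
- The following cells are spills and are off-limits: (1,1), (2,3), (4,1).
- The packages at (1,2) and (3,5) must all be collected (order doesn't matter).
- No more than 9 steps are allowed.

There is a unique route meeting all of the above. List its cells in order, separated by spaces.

The 9-move cap with required stops at (1,2), (3,5) leaves no slack for detours.
Route from (1,5): left 3 to (1,2), down 2 to (3,2), right 3 to (3,5), up 1 to (2,5) — 9 moves in all.
Check: all required cells visited; 9 ≤ 9 moves.

(1,5) (1,4) (1,3) (1,2) (2,2) (3,2) (3,3) (3,4) (3,5) (2,5)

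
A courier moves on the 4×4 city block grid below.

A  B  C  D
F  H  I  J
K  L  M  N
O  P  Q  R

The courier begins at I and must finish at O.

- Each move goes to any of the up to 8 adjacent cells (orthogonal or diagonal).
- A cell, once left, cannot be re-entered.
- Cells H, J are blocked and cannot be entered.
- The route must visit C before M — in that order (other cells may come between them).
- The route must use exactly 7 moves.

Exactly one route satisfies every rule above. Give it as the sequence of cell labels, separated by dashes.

The waypoints must appear in the order C, M, with no cell reused.
Route from I: up 1 to C, left 1 to B, down-left 1 to F, down-right 1 to L, right 1 to M, down-left 1 to P, left 1 to O — 7 moves in all.
Check: order respected (C at step 1, M at step 5); 7 moves as required.

I - C - B - F - L - M - P - O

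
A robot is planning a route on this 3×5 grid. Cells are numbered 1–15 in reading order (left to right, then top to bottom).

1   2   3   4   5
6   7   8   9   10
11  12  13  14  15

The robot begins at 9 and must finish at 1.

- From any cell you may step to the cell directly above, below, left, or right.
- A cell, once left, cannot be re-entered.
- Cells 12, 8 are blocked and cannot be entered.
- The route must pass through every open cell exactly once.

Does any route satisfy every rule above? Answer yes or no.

no

Cell 11 has only one open neighbour but is neither the start nor the goal, so a Hamiltonian route would have to both enter and leave it through the same neighbour — impossible without revisiting.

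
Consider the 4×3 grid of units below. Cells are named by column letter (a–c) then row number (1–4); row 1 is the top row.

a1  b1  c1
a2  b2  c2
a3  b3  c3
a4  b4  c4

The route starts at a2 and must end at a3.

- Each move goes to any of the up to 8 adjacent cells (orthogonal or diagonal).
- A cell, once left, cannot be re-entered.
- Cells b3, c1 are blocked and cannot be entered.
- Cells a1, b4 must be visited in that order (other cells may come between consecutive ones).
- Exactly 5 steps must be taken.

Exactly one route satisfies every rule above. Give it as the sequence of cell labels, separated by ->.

The waypoints must appear in the order a1, b4, with no cell reused.
Route from a2: up to a1, 2× down-right (reaching c3), down-left to b4, up-left to a3 — 5 moves in all.
Check: order respected (a1 at step 1, b4 at step 4); 5 moves as required.

a2 -> a1 -> b2 -> c3 -> b4 -> a3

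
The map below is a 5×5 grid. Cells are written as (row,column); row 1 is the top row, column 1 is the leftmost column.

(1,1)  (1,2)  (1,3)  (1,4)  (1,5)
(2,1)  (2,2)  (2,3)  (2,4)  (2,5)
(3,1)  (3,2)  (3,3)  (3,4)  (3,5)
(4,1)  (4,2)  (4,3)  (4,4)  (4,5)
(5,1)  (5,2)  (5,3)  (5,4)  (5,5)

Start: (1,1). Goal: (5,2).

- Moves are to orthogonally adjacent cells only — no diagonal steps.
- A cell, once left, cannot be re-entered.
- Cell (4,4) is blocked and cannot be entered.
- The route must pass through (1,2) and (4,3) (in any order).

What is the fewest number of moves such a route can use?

Any route passes through (1,2) and (4,3) in some order between (1,1) and (5,2). Summing Manhattan distances along each leg and taking the cheapest ordering ((1,1) → (1,2) → (4,3) → (5,2)) gives a lower bound of 1 + 4 + 2 = 7 moves.
A route of 7 moves achieves this: (1,1) → (1,2) → (2,2) → (3,2) → (4,2) → (4,3) → (5,3) → (5,2).
Since 7 matches the lower bound, it is optimal.

7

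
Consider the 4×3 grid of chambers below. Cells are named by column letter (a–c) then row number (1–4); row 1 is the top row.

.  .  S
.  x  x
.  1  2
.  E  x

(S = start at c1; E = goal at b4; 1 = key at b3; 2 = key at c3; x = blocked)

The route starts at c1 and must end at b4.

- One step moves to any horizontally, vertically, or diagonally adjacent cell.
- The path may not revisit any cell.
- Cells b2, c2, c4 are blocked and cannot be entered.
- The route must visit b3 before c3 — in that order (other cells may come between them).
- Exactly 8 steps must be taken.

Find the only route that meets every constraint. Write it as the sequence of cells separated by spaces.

c1 b1 a1 a2 a3 a4 b3 c3 b4

The waypoints must appear in the order b3, c3, with no cell reused.
Route from c1: 2× left (reaching a1), 3× down (reaching a4), up-right to b3, right to c3, down-left to b4 — 8 moves in all.
Check: order respected (1 at step 6, 2 at step 7); 8 moves as required.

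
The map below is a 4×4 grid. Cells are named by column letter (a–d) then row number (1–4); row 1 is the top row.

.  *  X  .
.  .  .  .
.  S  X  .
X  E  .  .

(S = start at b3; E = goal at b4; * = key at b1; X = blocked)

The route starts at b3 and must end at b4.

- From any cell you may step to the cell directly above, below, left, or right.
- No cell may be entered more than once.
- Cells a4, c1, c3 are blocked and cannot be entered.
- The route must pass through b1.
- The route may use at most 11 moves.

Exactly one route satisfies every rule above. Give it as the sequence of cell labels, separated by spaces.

b3 a3 a2 a1 b1 b2 c2 d2 d3 d4 c4 b4

Any route must reach b1 and still end at b4 within 11 moves, so the order of the required stops is forced.
Route from b3: left 1 to a3, up 2 to a1, right 1 to b1, down 1 to b2, right 2 to d2, down 2 to d4, left 2 to b4 — 11 moves in all.
Check: all required cells visited; 11 ≤ 11 moves.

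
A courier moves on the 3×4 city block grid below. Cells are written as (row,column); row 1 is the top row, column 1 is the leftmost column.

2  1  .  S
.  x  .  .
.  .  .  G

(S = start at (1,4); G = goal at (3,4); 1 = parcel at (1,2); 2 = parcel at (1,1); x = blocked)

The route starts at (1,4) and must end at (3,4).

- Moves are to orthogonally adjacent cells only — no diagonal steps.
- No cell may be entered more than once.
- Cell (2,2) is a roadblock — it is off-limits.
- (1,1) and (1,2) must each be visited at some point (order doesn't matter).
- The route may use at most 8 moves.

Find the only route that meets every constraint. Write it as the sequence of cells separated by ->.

(1,4) -> (1,3) -> (1,2) -> (1,1) -> (2,1) -> (3,1) -> (3,2) -> (3,3) -> (3,4)

The budget equals the shortest possible length, so every move has to be on a shortest route through the required cells.
Route from (1,4): left 3 to (1,1), down 2 to (3,1), right 3 to (3,4) — 8 moves in all.
Check: all required cells visited; 8 ≤ 8 moves.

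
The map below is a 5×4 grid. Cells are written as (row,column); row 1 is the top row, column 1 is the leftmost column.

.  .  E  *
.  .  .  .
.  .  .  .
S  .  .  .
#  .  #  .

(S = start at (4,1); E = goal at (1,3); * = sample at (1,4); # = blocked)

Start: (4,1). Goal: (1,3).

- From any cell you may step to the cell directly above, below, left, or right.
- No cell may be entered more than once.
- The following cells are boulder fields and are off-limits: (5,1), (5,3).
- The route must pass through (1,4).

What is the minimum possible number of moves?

Any route passes through (1,4) somewhere between (4,1) and (1,3). Summing Manhattan distances along the two legs ((4,1) → (1,4) → (1,3)) gives a lower bound of 6 + 1 = 7 moves.
A route of 7 moves achieves this: (4,1) → (3,1) → (2,1) → (2,2) → (2,3) → (2,4) → (1,4) → (1,3).
Since 7 matches the lower bound, it is optimal.

7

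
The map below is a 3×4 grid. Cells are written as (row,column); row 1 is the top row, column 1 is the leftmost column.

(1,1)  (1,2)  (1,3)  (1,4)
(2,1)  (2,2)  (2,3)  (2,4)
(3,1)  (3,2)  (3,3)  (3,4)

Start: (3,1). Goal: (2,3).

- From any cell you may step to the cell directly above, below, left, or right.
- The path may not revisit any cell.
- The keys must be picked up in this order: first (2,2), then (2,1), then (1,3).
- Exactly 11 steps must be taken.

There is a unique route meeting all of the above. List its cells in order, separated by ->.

(3,1) -> (3,2) -> (2,2) -> (2,1) -> (1,1) -> (1,2) -> (1,3) -> (1,4) -> (2,4) -> (3,4) -> (3,3) -> (2,3)

The waypoints must appear in the order (2,2), (2,1), (1,3), with no cell reused.
Route from (3,1): right 1 to (3,2), up 1 to (2,2), left 1 to (2,1), up 1 to (1,1), right 3 to (1,4), down 2 to (3,4), left 1 to (3,3), up 1 to (2,3) — 11 moves in all.
Check: order respected ((2,2) at step 2, (2,1) at step 3, (1,3) at step 6); 11 moves as required.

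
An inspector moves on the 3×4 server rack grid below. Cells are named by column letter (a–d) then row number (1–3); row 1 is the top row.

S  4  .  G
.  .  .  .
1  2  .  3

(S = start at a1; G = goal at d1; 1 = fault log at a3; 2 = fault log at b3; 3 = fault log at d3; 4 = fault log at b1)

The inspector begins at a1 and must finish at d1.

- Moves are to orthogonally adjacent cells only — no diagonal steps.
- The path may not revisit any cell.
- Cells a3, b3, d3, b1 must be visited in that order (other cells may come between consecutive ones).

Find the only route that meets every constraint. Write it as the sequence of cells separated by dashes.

a1 - a2 - a3 - b3 - c3 - d3 - d2 - c2 - b2 - b1 - c1 - d1

The waypoints must appear in the order a3, b3, d3, b1, with no cell reused.
Route from a1: down 2 to a3, right 3 to d3, up 1 to d2, left 2 to b2, up 1 to b1, right 2 to d1 — 11 moves in all.
Check: order respected (1 at step 2, 2 at step 3, 3 at step 5, 4 at step 9).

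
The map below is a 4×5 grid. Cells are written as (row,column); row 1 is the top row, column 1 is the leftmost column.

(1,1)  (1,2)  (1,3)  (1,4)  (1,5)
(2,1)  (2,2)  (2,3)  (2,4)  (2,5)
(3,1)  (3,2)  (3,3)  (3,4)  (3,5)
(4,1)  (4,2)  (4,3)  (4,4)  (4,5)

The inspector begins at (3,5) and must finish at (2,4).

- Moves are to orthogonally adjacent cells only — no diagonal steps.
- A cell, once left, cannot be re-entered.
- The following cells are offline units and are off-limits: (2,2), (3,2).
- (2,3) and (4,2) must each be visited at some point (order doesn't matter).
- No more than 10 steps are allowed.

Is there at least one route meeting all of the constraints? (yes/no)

Exhausting the options from (3,5), every branch either dead-ends against blocked cells, would have to re-enter a cell already used, runs past the 10-move limit, or reaches the goal with a constraint still unmet.

no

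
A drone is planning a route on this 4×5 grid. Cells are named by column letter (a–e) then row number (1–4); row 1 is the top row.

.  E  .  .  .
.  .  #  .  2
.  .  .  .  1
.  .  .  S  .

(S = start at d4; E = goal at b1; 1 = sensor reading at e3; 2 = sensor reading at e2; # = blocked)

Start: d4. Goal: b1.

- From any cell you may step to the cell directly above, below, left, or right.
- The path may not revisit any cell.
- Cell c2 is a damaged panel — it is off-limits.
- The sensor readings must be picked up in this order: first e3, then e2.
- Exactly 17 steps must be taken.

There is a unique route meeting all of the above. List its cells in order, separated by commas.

d4, e4, e3, e2, e1, d1, d2, d3, c3, c4, b4, a4, a3, b3, b2, a2, a1, b1

The waypoints must appear in the order e3, e2, with no cell reused.
Route from d4: right to e4, 3× up (reaching e1), left to d1, 2× down (reaching d3), left to c3, down to c4, 2× left (reaching a4), up to a3, right to b3, up to b2, left to a2, up to a1, right to b1 — 17 moves in all.
Check: order respected (1 at step 2, 2 at step 3); 17 moves as required.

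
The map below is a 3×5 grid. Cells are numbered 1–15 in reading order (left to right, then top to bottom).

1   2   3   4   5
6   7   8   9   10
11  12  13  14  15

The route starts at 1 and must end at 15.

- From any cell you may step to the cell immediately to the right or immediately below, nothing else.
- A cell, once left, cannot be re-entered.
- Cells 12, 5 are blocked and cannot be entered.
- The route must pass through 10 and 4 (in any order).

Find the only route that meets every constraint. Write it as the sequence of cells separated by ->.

1 -> 2 -> 3 -> 4 -> 9 -> 10 -> 15

Moves only go right or down, so the column and row indices never decrease.
Route from 1: 3× right (reaching 4), down to 9, right to 10, down to 15 — 6 moves in all.
Check: all required cells visited.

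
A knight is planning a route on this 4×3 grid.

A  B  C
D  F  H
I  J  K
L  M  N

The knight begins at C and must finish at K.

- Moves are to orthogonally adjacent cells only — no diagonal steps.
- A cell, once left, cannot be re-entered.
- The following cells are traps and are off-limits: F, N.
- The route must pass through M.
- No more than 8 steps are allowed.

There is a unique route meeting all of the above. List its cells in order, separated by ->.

Any route must reach M and still end at K within 8 moves, so the order of the required stops is forced.
Route from C: 2× left (reaching A), 3× down (reaching L), right to M, up to J, right to K — 8 moves in all.
Check: all required cells visited; 8 ≤ 8 moves.

C -> B -> A -> D -> I -> L -> M -> J -> K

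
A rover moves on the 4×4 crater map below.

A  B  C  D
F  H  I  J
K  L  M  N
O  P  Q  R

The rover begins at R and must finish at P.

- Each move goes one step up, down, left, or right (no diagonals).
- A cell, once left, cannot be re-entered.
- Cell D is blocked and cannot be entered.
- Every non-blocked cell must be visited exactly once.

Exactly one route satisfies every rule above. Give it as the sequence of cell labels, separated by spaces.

R Q M N J I C B A F H L K O P

Need to visit all 15 open cells exactly once, starting at R and ending at P.
Route from R: left 1 to Q, up 1 to M, right 1 to N, up 1 to J, left 1 to I, up 1 to C, left 2 to A, down 1 to F, right 1 to H, down 1 to L, left 1 to K, down 1 to O, right 1 to P — 14 moves in all.
Check: all 15 open cells covered.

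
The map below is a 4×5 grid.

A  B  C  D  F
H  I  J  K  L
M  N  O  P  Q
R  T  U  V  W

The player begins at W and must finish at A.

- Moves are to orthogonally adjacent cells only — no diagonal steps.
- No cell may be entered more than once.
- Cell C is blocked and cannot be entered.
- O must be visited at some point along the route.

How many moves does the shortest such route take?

7

Any route passes through O somewhere between W and A. Summing Manhattan distances along the two legs (W → O → A) gives a lower bound of 3 + 4 = 7 moves.
A route of 7 moves achieves this: W → Q → P → O → J → I → B → A.
Since 7 matches the lower bound, it is optimal.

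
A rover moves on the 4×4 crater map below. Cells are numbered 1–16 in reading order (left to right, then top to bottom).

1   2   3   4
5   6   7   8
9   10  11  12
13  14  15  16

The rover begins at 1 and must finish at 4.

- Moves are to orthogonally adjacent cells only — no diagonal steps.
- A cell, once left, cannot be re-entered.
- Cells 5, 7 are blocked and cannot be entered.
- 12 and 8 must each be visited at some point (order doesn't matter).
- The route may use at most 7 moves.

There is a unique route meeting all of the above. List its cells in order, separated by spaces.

1 2 6 10 11 12 8 4

The budget equals the shortest possible length, so every move has to be on a shortest route through the required cells.
Route from 1: right 1 to 2, down 2 to 10, right 2 to 12, up 2 to 4 — 7 moves in all.
Check: all required cells visited; 7 ≤ 7 moves.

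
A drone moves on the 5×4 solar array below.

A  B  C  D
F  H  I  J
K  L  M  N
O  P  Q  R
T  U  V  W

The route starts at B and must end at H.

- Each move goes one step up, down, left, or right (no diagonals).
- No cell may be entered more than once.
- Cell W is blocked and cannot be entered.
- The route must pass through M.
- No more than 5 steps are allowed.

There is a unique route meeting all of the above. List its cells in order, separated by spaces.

B C I M L H

The budget equals the shortest possible length, so every move has to be on a shortest route through the required cells.
Route from B: right to C, 2× down (reaching M), left to L, up to H — 5 moves in all.
Check: all required cells visited; 5 ≤ 5 moves.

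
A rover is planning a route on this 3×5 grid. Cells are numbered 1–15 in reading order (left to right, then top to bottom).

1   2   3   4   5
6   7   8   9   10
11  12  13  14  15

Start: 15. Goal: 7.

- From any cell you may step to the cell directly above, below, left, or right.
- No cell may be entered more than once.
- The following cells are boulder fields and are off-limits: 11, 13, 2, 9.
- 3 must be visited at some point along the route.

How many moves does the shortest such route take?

Any route passes through 3 somewhere between 15 and 7. Summing Manhattan distances along the two legs (15 → 3 → 7) gives a lower bound of 4 + 2 = 6 moves.
A route of 6 moves achieves this: 15 → 10 → 5 → 4 → 3 → 8 → 7.
Since 6 matches the lower bound, it is optimal.

6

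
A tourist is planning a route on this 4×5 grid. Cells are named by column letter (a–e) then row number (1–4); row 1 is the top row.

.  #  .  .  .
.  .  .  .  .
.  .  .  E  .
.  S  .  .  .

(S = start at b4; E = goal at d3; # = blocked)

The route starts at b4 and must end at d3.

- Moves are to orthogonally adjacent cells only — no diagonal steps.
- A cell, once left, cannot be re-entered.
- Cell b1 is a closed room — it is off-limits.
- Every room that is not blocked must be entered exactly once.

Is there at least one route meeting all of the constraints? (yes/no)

Cell a1 has only one open neighbour but is neither the start nor the goal, so a Hamiltonian route would have to both enter and leave it through the same neighbour — impossible without revisiting.

no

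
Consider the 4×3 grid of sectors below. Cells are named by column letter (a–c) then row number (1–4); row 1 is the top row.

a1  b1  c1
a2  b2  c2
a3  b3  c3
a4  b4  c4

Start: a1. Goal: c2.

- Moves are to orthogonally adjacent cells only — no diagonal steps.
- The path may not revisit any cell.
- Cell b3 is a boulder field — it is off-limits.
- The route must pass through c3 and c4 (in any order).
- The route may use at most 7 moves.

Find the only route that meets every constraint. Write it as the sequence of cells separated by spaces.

a1 a2 a3 a4 b4 c4 c3 c2

The 7-move cap with required stops at c3, c4 leaves no slack for detours.
Route from a1: down 3 to a4, right 2 to c4, up 2 to c2 — 7 moves in all.
Check: all required cells visited; 7 ≤ 7 moves.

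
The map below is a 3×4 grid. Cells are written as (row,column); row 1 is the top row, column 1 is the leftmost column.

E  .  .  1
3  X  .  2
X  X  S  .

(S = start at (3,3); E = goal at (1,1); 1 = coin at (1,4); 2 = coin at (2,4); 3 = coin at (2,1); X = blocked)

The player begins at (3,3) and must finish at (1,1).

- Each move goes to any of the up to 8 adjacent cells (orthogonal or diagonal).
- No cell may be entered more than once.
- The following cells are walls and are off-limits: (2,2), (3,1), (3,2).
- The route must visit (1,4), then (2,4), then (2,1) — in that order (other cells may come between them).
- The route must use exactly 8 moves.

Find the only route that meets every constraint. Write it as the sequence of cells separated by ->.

The waypoints must appear in the order (1,4), (2,4), (2,1), with no cell reused.
Route from (3,3): right 1 to (3,4), up-left 1 to (2,3), up-right 1 to (1,4), down 1 to (2,4), up-left 1 to (1,3), left 1 to (1,2), down-left 1 to (2,1), up 1 to (1,1) — 8 moves in all.
Check: order respected (1 at step 3, 2 at step 4, 3 at step 7); 8 moves as required.

(3,3) -> (3,4) -> (2,3) -> (1,4) -> (2,4) -> (1,3) -> (1,2) -> (2,1) -> (1,1)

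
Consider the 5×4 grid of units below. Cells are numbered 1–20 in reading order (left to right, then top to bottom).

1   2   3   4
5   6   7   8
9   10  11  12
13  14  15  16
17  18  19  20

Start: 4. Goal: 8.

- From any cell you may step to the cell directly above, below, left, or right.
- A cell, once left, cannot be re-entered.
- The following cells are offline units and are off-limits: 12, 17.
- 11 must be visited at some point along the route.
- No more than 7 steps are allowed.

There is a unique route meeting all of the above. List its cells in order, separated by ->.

4 -> 3 -> 2 -> 6 -> 10 -> 11 -> 7 -> 8

The 7-move cap with required stops at 11 leaves no slack for detours.
Route from 4: left 2 to 2, down 2 to 10, right 1 to 11, up 1 to 7, right 1 to 8 — 7 moves in all.
Check: all required cells visited; 7 ≤ 7 moves.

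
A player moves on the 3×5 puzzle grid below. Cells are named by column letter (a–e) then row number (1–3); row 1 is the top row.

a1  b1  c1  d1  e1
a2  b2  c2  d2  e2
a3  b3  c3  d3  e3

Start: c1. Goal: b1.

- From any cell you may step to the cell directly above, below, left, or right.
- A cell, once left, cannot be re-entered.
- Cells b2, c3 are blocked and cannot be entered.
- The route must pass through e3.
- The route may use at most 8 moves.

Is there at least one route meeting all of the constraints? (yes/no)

no

Every way from e3 onward to b1 runs back through c1, which the route has already used — so it cannot be completed without a revisit.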